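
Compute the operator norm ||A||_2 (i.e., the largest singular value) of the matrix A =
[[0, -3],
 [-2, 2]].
||A||_2 = sqrt((17 + sqrt(145))/2) ≈ 3.8106 (= sqrt(largest eigenvalue of A^T A))

||A||_2 = sigma_max(A) = sqrt(lambda_max(A^T A)). Form the symmetric matrix M = A^T A =
[[4, -4],
 [-4, 13]].
Its characteristic polynomial (trace, determinant of M give the coefficients) is
  p(λ) = det(λ I - M) = λ^2 - 17λ + 36.
For λ^2 - 17λ + 36 the discriminant is 145. It is nonnegative but not a perfect square, so the roots are real and irrational: λ = (17 ± sqrt(145))/2 ≈ 14.5208, 2.4792.
So the eigenvalues of A^T A are ≈ 2.4792, 14.5208 (all ≥ 0, as they must be for A^T A). The largest is λ_max = (17 + sqrt(145))/2 ≈ 14.5208, hence ||A||_2 = sqrt(λ_max) = sqrt((17 + sqrt(145))/2) ≈ 3.8106.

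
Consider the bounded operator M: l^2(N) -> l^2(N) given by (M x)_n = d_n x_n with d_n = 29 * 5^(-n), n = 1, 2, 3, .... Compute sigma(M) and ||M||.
sigma(M) = {29 * 5^(-n) : n ≥ 1} ∪ {0}; ||M|| = 29/5

A bounded diagonal operator on l^2 with diagonal entries d_n has spectrum equal to the closure of {d_n : n ≥ 1}: every d_n is an eigenvalue (with eigenvector e_n), so {d_n} ⊂ sigma(M); the spectrum is closed, so its closure is too; and for lambda not in the closure, (M - lambda I) has bounded inverse (the diagonal entries 1/(d_n - lambda) are bounded). For our sequence d_n = 29 * 5^(-n), n = 1, 2, 3, ...:
  - {d_n} = {29 * 5^(-n) : n ≥ 1}; the only limit point is 0
  - closure = {29 * 5^(-n) : n ≥ 1} ∪ {0}
For the norm: a diagonal operator has ||M|| = sup_n |d_n|. Here d_n = 29 * 5^(-n) is positive and decreasing, so sup_n |d_n| = d_1 = 29/5. So ||M|| = 29/5.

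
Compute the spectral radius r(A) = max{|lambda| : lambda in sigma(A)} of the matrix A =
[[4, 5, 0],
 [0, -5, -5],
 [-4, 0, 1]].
r(A) ≈ 5.8822

The eigenvalues of A are the roots of its characteristic polynomial. With M = A (coefficients from the trace, the sum of principal 2x2 minors, and det A):
  p(λ) = det(λ I - M) = λ^3 - 21λ - 80.
No integer candidate from the rational root theorem (±divisors of 80) is a root, so the roots are irrational. The cubic discriminant is Δ = -135756 < 0, so there is one real root and a complex-conjugate pair. p(5) = -60 and p(6) = 10 have opposite signs, so a root lies in (5, 6); Newton's method refines it to λ ≈ 5.8822. Dividing out (λ - (5.8822)) leaves approximately λ^2 + 5.8822λ + 13.6003. For λ^2 + 5.8822λ + 13.6003 the discriminant is -19.801. It is negative, so the remaining roots are the complex-conjugate pair λ ≈ -2.9411 ± 2.2249i. Their product equals the constant term, so |λ|^2 ≈ 13.6003 and |λ| ≈ 3.6879.
Thus the eigenvalues (to 4 decimals) are 5.8822 (modulus 5.8822); -2.9411 ± 2.2249i (modulus 3.6879). The spectral radius is the largest modulus: r(A) ≈ 5.8822. (Cross-check: r(A) ≤ ||A||_2 ≈ 8.4691; equality holds whenever A is normal, though it can also hold for some non-normal A.)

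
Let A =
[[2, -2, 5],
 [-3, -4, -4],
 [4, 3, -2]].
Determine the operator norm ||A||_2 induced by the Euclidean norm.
||A||_2 ≈ 7.6125 (= sqrt(largest eigenvalue of A^T A))

||A||_2 = sigma_max(A) = sqrt(lambda_max(A^T A)). Form the symmetric matrix M = A^T A =
[[29, 20, 14],
 [20, 29, 0],
 [14, 0, 45]].
Its characteristic polynomial (trace, sum of principal 2x2 minors, determinant of M give the coefficients) is
  p(λ) = det(λ I - M) = λ^3 - 103λ^2 + 2855λ - 14161.
No integer candidate from the rational root theorem (±divisors of 14161) is a root, so the roots are irrational. The cubic discriminant is Δ = 1035255040 > 0, so there are three distinct real roots. p(6) = -523 and p(7) = 1120 have opposite signs, so a root lies in (6, 7); Newton's method refines it to λ ≈ 6.3075. p(38) = 469 and p(39) = -160 have opposite signs, so a root lies in (38, 39); Newton's method refines it to λ ≈ 38.7417. p(57) = -880 and p(58) = 49 have opposite signs, so a root lies in (57, 58); Newton's method refines it to λ ≈ 57.9508. Check (Vieta): the three roots sum to 103, matching tr M = 103.
So the eigenvalues of A^T A are ≈ 6.3075, 38.7417, 57.9508 (all ≥ 0, as they must be for A^T A). The largest is λ_max ≈ 57.9508, hence ||A||_2 = sqrt(λ_max) ≈ 7.6125.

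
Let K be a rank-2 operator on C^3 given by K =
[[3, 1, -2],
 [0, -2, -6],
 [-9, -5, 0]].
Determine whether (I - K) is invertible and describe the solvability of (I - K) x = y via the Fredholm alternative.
(I - K) is invertible (det(I - K) = -54 ≠ 0), so for every y in C^3 the equation (I - K) x = y has a unique solution.

K has rank 2 and factors as K = U V^T = u1 v1^T + u2 v2^T with u1 = (0, -2, -2), v1 = (3, 2, 1), u2 = (1, 2, -1), v2 = (3, 1, -2) (multiplying out reproduces the displayed K). The nonzero eigenvalues of U V^T coincide with those of the 2 x 2 matrix G = V^T U = [[v1·u1, v1·u2], [v2·u1, v2·u2]] = [[-6, 6], [2, 7]], and by the Sylvester determinant identity det(I_3 - U V^T) = det(I_2 - V^T U) = det([[7, -6], [-2, -6]]) = (7)(-6) - (-6)(-2) = -54. (Direct check: I - K =
[[-2, -1, 2],
 [0, 3, 6],
 [9, 5, 1]]
has determinant -54.) The finite-dimensional Fredholm alternative says: either (I - K) is invertible, or ker(I - K) ≠ {0} and then range(I - K) = ker((I - K)^*)^⊥, with dim ker(I - K) = dim ker((I - K)^*). Since det(I - K) ≠ 0, 1 is not an eigenvalue of K and ker(I - K) = {0}, so we are in the first case: for every y there is a unique x = (I - K)^(-1) y. (Explicitly, by the Woodbury identity, (I - U V^T)^(-1) = I + U (I_2 - G)^(-1) V^T.)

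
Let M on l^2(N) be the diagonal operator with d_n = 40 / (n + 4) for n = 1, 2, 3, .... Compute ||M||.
||M|| = 8 (attained at n = 1)

For M diagonal, ||M|| = sup_n |d_n| = sup_n 40/(n + 4). This is positive and strictly decreasing in n, so the supremum is attained at n = 1: d_1 = 40/(1 + 4) = 8. Hence ||M|| = 8.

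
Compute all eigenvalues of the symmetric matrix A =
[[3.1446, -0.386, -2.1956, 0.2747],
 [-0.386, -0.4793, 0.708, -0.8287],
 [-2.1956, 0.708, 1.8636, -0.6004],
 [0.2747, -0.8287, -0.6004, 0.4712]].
sigma(A) ≈ {-1, 0, 1, 5}

A is real symmetric, so its spectrum consists of real eigenvalues. Expanding the characteristic polynomial of the displayed matrix gives
  det(λ I - A) = p(λ) = λ^4 + (-5)λ^3 + (-1)λ^2 + (5)λ + (0).
Solving p(λ) = 0 yields eigenvalues ≈ -1, 0, 1, 5. (A is shown rounded to 4 decimals, so these recover the underlying integer eigenvalues to within that precision.)
Verification: the trace of A = 5 equals the sum of eigenvalues 5, and det(A) ≈ 0.0000 matches the eigenvalue product 0.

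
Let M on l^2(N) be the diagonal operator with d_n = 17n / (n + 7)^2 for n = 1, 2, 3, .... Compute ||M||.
||M|| = 17/28 (attained at n = 7)

For M diagonal, ||M|| = sup_n |d_n|. Treat f(x) = 17x / (x + 7)^2 for real x > 0. By the quotient rule, f'(x) = 17(7 - x)/(x + 7)^3, which is positive for x < 7 and negative for x > 7. So f has a unique maximum at x = 7, and since 7 is a positive integer, the supremum over n ≥ 1 is attained at n = 7: d_7 = 17·7/(7 + 7)^2 = 17·7/196 = 17/28. Hence ||M|| = 17/28.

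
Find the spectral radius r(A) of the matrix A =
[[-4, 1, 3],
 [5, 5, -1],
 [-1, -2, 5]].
r(A) ≈ 5.3716

The eigenvalues of A are the roots of its characteristic polynomial. With M = A (coefficients from the trace, the sum of principal 2x2 minors, and det A):
  p(λ) = det(λ I - M) = λ^3 - 6λ^2 - 19λ + 131.
No integer candidate from the rational root theorem (±divisors of 131) is a root, so the roots are irrational. The cubic discriminant is Δ = -40919 < 0, so there is one real root and a complex-conjugate pair. p(-5) = -49 and p(-4) = 47 have opposite signs, so a root lies in (-5, -4); Newton's method refines it to λ ≈ -4.5401. Dividing out (λ - (-4.5401)) leaves approximately λ^2 - 10.5401λ + 28.8537. For λ^2 - 10.5401λ + 28.8537 the discriminant is -4.3203. It is negative, so the remaining roots are the complex-conjugate pair λ ≈ 5.2701 ± 1.0393i. Their product equals the constant term, so |λ|^2 ≈ 28.8537 and |λ| ≈ 5.3716.
Thus the eigenvalues (to 4 decimals) are -4.5401 (modulus 4.5401); 5.2701 ± 1.0393i (modulus 5.3716). The spectral radius is the largest modulus: r(A) ≈ 5.3716. (Cross-check: r(A) ≤ ||A||_2 ≈ 8.6675; equality holds whenever A is normal, though it can also hold for some non-normal A.)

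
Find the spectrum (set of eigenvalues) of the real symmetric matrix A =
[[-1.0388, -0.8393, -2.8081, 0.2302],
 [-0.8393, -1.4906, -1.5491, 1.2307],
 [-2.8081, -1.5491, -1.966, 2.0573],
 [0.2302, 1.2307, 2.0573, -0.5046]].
sigma(A) ≈ {-6, -1, 0, 2}

A is real symmetric, so its spectrum consists of real eigenvalues. Expanding the characteristic polynomial of the displayed matrix gives
  det(λ I - A) = p(λ) = λ^4 + (5)λ^3 + (-8)λ^2 + (-12)λ + (0).
Solving p(λ) = 0 yields eigenvalues ≈ -6, -1, 0, 2. (A is shown rounded to 4 decimals, so these recover the underlying integer eigenvalues to within that precision.)
Verification: the trace of A = -5 equals the sum of eigenvalues -5, and det(A) ≈ 0.0001 matches the eigenvalue product 0.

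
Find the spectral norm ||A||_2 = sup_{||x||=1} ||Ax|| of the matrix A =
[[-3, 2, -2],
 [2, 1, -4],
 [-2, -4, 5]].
||A||_2 ≈ 8.1542 (= sqrt(largest eigenvalue of A^T A))

||A||_2 = sigma_max(A) = sqrt(lambda_max(A^T A)). Form the symmetric matrix M = A^T A =
[[17, 4, -12],
 [4, 21, -28],
 [-12, -28, 45]].
Its characteristic polynomial (trace, sum of principal 2x2 minors, determinant of M give the coefficients) is
  p(λ) = det(λ I - M) = λ^3 - 83λ^2 + 1123λ - 1681.
No integer candidate from the rational root theorem (±divisors of 1681) is a root, so the roots are irrational. The cubic discriminant is Δ = 1922252800 > 0, so there are three distinct real roots. p(1) = -640 and p(2) = 241 have opposite signs, so a root lies in (1, 2); Newton's method refines it to λ ≈ 1.7081. p(14) = 517 and p(15) = -136 have opposite signs, so a root lies in (14, 15); Newton's method refines it to λ ≈ 14.8013. p(66) = -1615 and p(67) = 1736 have opposite signs, so a root lies in (66, 67); Newton's method refines it to λ ≈ 66.4906. Check (Vieta): the three roots sum to 83, matching tr M = 83.
So the eigenvalues of A^T A are ≈ 1.7081, 14.8013, 66.4906 (all ≥ 0, as they must be for A^T A). The largest is λ_max ≈ 66.4906, hence ||A||_2 = sqrt(λ_max) ≈ 8.1542.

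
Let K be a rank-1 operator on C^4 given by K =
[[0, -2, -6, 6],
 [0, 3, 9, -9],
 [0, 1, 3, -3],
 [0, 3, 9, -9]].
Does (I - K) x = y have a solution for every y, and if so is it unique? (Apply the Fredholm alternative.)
(I - K) is invertible (det(I - K) = 4 ≠ 0), so for every y in C^4 the equation (I - K) x = y has a unique solution.

K has rank 1, so it is an outer product K = u v^T: every row of K is a multiple of one row vector. Reading off the entries, u = (-2, 3, 1, 3) and v = (0, 1, 3, -3) (row i of K equals u_i·v^T). A rank-one matrix u v^T satisfies K u = u (v·u) and kills the (3)-dimensional subspace v^⊥, so its characteristic polynomial is lambda^3 (lambda - v·u) with v·u = tr K = -3. Hence the eigenvalues of I - K are 1 (multiplicity 3) and 1 - (-3) = 4, so det(I - K) = 4. (Direct check: I - K =
[[1, 2, 6, -6],
 [0, -2, -9, 9],
 [0, -1, -2, 3],
 [0, -3, -9, 10]]
has determinant 4.) The finite-dimensional Fredholm alternative says: either (I - K) is invertible, or ker(I - K) ≠ {0} and then range(I - K) = ker((I - K)^*)^⊥, with dim ker(I - K) = dim ker((I - K)^*). Since det(I - K) ≠ 0, 1 is not an eigenvalue of K and ker(I - K) = {0}, so we are in the first case: for every y there is a unique x = (I - K)^(-1) y. Explicitly, by the Sherman–Morrison formula, (I - u v^T)^(-1) = I + u v^T/(1 - v·u), i.e. (I - K)^(-1) = I + K/(4).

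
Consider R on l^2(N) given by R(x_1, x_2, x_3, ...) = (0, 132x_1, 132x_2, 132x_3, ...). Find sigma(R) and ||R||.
sigma(R) = closed disk {z in C : |z| ≤ 132}; ||R|| = 132

Note R = 132·U where U is the unit right shift (U x)_k = x_{k-1} (with x_0 := 0); so ||R|| = 132||U|| and sigma(R) = 132·sigma(U). ||R x||^2 = sum_{k≥1} |132x_k|^2 = 17424||x||^2, so ||R|| = 132 and sigma(R) ⊂ {|z| ≤ 132}. For any |lambda| < 132, the equation (R - lambda I) x = 0 forces x_1 = 0, then 132x_k = lambda x_{k+1} ⇒ x = 0, so R has no eigenvalues. But (R - lambda I) is not surjective for |lambda| < 132: solving (R - lambda I) x = e_1 would require x_n proportional to (lambda/132)^(-n), which is not in l^2. So every |lambda| < 132 lies in the residual spectrum. The boundary |lambda| = 132 is in the approximate point spectrum (the spectrum is closed). Hence sigma(R) is the closed disk of radius 132.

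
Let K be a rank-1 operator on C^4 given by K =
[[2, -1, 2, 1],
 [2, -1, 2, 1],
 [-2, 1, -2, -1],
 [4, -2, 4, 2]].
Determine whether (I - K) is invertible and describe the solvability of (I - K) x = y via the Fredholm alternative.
(I - K) is singular (det(I - K) = 0, i.e. 1 ∈ sigma(K)). (I - K) x = y is solvable iff y ⊥ ker((I - K)^*) = span{(2, -1, 2, 1)}, i.e. iff 2y_1 - y_2 + 2y_3 + y_4 = 0. When solvable, the solutions are x = y + c·(1, 1, -1, 2), c arbitrary (ker(I - K) = span{(1, 1, -1, 2)}, dimension 1).

K has rank 1, so it is an outer product K = u v^T: every row of K is a multiple of one row vector. Reading off the entries, u = (1, 1, -1, 2) and v = (2, -1, 2, 1) (row i of K equals u_i·v^T). A rank-one matrix u v^T satisfies K u = u (v·u) and kills the (3)-dimensional subspace v^⊥, so its characteristic polynomial is lambda^3 (lambda - v·u) with v·u = tr K = 1. Hence the eigenvalues of I - K are 1 (multiplicity 3) and 1 - (1) = 0, so det(I - K) = 0. (Direct check: I - K =
[[-1, 1, -2, -1],
 [-2, 2, -2, -1],
 [2, -1, 3, 1],
 [-4, 2, -4, -1]]
has determinant 0.) So 1 is an eigenvalue of K and (I - K) is not invertible. The finite-dimensional Fredholm alternative says: either (I - K) is invertible, or ker(I - K) ≠ {0} and then range(I - K) = ker((I - K)^*)^⊥, with dim ker(I - K) = dim ker((I - K)^*). We are in the second case, so we need both kernels. Kernel of I - K: (I - K) u = u - u (v·u) = u - u = 0, so ker(I - K) = span{u} = span{(1, 1, -1, 2)} (it is exactly 1-dimensional because rank(I - K) = 3). Kernel of the adjoint: K is real, so (I - K)^* = I - K^T = I - v u^T, and (I - v u^T) v = v - v (u·v) = 0; hence ker((I - K)^*) = span{v} = span{(2, -1, 2, 1)}. Therefore (I - K) x = y is solvable iff <y, v> = 0, i.e. iff 2y_1 - y_2 + 2y_3 + y_4 = 0. When this holds, K y = u (v·y) = 0, so (I - K) y = y and x = y is a particular solution; the full solution set is the line x = y + c·u = y + c·(1, 1, -1, 2), c ∈ C.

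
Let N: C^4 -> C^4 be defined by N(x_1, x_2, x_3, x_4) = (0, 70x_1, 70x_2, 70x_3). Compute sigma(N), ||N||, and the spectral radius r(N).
sigma(N) = {0}; ||N|| = 70; r(N) = 0. (N is nilpotent with N^4 = 0.)

On C^4, N is a strictly lower-triangular matrix with 70 on the subdiagonal and zeros elsewhere, so its characteristic polynomial is lambda^4 and every eigenvalue is 0: sigma(N) = {0}. For the operator norm, N e_i = 70e_{i+1} for i = 1, ..., 3 and N e_4 = 0, so the singular values of N are 70 (with multiplicity 3) and 0; hence ||N|| = 70. The spectral radius r(N) = max|lambda| = 0. Note ||N|| > r(N) — characteristic of non-normal nilpotent operators. Indeed N^4 = 0.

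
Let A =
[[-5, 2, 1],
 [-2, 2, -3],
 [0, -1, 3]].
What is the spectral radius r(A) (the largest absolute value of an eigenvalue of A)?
r(A) ≈ 4.2702

The eigenvalues of A are the roots of its characteristic polynomial. With M = A (coefficients from the trace, the sum of principal 2x2 minors, and det A):
  p(λ) = det(λ I - M) = λ^3 - 18λ + 1.
No integer candidate from the rational root theorem (±divisors of 1) is a root, so the roots are irrational. The cubic discriminant is Δ = 23301 > 0, so there are three distinct real roots. p(-5) = -34 and p(-4) = 9 have opposite signs, so a root lies in (-5, -4); Newton's method refines it to λ ≈ -4.2702. p(0) = 1 and p(1) = -16 have opposite signs, so a root lies in (0, 1); Newton's method refines it to λ ≈ 0.0556. p(4) = -7 and p(5) = 36 have opposite signs, so a root lies in (4, 5); Newton's method refines it to λ ≈ 4.2146. Check (Vieta): the three roots sum to 0, matching tr M = 0.
Thus the eigenvalues (to 4 decimals) are -4.2702 (modulus 4.2702); 0.0556 (modulus 0.0556); 4.2146 (modulus 4.2146). The spectral radius is the largest modulus: r(A) ≈ 4.2702. (Cross-check: r(A) ≤ ||A||_2 ≈ 6.0972; equality holds whenever A is normal, though it can also hold for some non-normal A.)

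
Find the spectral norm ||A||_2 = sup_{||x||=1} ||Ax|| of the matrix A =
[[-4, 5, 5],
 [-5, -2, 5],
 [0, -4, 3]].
||A||_2 ≈ 9.8658 (= sqrt(largest eigenvalue of A^T A))

||A||_2 = sigma_max(A) = sqrt(lambda_max(A^T A)). Form the symmetric matrix M = A^T A =
[[41, -10, -45],
 [-10, 45, 3],
 [-45, 3, 59]].
Its characteristic polynomial (trace, sum of principal 2x2 minors, determinant of M give the coefficients) is
  p(λ) = det(λ I - M) = λ^3 - 145λ^2 + 4785λ - 14161.
No integer candidate from the rational root theorem (±divisors of 14161) is a root, so the roots are irrational. The cubic discriminant is Δ = 41913258608 > 0, so there are three distinct real roots. p(3) = -1084 and p(4) = 2723 have opposite signs, so a root lies in (3, 4); Newton's method refines it to λ ≈ 3.2776. p(44) = 843 and p(45) = -1336 have opposite signs, so a root lies in (44, 45); Newton's method refines it to λ ≈ 44.3881. p(97) = -1648 and p(98) = 3381 have opposite signs, so a root lies in (97, 98); Newton's method refines it to λ ≈ 97.3342. Check (Vieta): the three roots sum to 145, matching tr M = 145.
So the eigenvalues of A^T A are ≈ 3.2776, 44.3881, 97.3342 (all ≥ 0, as they must be for A^T A). The largest is λ_max ≈ 97.3342, hence ||A||_2 = sqrt(λ_max) ≈ 9.8658.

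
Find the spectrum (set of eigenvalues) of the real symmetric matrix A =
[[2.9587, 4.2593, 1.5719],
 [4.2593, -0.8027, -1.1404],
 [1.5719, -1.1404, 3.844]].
sigma(A) ≈ {-4, 4, 6}

A is real symmetric, so its spectrum consists of real eigenvalues. Expanding the characteristic polynomial of the displayed matrix gives
  det(λ I - A) = p(λ) = λ^3 + (-6)λ^2 + (-16)λ + (96).
Solving p(λ) = 0 yields eigenvalues ≈ -4, 4, 6. (A is shown rounded to 4 decimals, so these recover the underlying integer eigenvalues to within that precision.)
Verification: the trace of A = 6 equals the sum of eigenvalues 6, and det(A) ≈ -96.0006 matches the eigenvalue product -96.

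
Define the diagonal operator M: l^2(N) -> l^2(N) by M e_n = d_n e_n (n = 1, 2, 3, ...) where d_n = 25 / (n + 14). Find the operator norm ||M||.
||M|| = 5/3 (attained at n = 1)

For M diagonal, ||M|| = sup_n |d_n| = sup_n 25/(n + 14). This is positive and strictly decreasing in n, so the supremum is attained at n = 1: d_1 = 25/(1 + 14) = 5/3. Hence ||M|| = 5/3.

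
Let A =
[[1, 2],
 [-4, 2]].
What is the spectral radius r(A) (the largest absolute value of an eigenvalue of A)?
r(A) = sqrt(10) ≈ 3.1623

The eigenvalues of A are the roots of its characteristic polynomial. With M = A (coefficients from the trace and determinant):
  p(λ) = det(λ I - M) = λ^2 - 3λ + 10.
For λ^2 - 3λ + 10 the discriminant is -31. It is negative, so the roots are the complex-conjugate pair λ = 3/2 ± (sqrt(31)/2) i ≈ 1.5 ± 2.7839i. For a conjugate pair the product of the roots equals the constant term, so |λ|^2 = 10 and |λ| = sqrt(10) ≈ 3.1623.
Thus the eigenvalues (to 4 decimals) are 1.5 ± 2.7839i (modulus 3.1623). The spectral radius is the largest modulus: r(A) = sqrt(10) ≈ 3.1623. (Cross-check: r(A) ≤ ||A||_2 ≈ 4.4721; equality holds whenever A is normal, though it can also hold for some non-normal A.)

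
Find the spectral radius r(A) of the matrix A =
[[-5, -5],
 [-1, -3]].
r(A) = (8 + sqrt(24))/2 ≈ 6.4495

The eigenvalues of A are the roots of its characteristic polynomial. With M = A (coefficients from the trace and determinant):
  p(λ) = det(λ I - M) = λ^2 + 8λ + 10.
For λ^2 + 8λ + 10 the discriminant is 24. It is nonnegative but not a perfect square, so the roots are real and irrational: λ = (-8 ± sqrt(24))/2 ≈ -1.5505, -6.4495.
Thus the eigenvalues (to 4 decimals) are -1.5505 (modulus 1.5505); -6.4495 (modulus 6.4495). The spectral radius is the largest modulus: r(A) = (8 + sqrt(24))/2 ≈ 6.4495. (Cross-check: r(A) ≤ ||A||_2 ≈ 7.6344; equality holds whenever A is normal, though it can also hold for some non-normal A.)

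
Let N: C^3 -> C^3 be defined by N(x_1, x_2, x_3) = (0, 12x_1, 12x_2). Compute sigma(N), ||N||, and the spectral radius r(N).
sigma(N) = {0}; ||N|| = 12; r(N) = 0. (N is nilpotent with N^3 = 0.)

On C^3, N is a strictly lower-triangular matrix with 12 on the subdiagonal and zeros elsewhere, so its characteristic polynomial is lambda^3 and every eigenvalue is 0: sigma(N) = {0}. For the operator norm, N e_i = 12e_{i+1} for i = 1, ..., 2 and N e_3 = 0, so the singular values of N are 12 (with multiplicity 2) and 0; hence ||N|| = 12. The spectral radius r(N) = max|lambda| = 0. Note ||N|| > r(N) — characteristic of non-normal nilpotent operators. Indeed N^3 = 0.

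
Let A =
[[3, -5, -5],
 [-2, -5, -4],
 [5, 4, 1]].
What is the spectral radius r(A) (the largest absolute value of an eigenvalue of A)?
r(A) ≈ 4.4346

The eigenvalues of A are the roots of its characteristic polynomial. With M = A (coefficients from the trace, the sum of principal 2x2 minors, and det A):
  p(λ) = det(λ I - M) = λ^3 + λ^2 + 14λ - 38.
No integer candidate from the rational root theorem (±divisors of 38) is a root, so the roots are irrational. The cubic discriminant is Δ = -59192 < 0, so there is one real root and a complex-conjugate pair. p(1) = -22 and p(2) = 2 have opposite signs, so a root lies in (1, 2); Newton's method refines it to λ ≈ 1.9323. Dividing out (λ - (1.9323)) leaves approximately λ^2 + 2.9323λ + 19.666. For λ^2 + 2.9323λ + 19.666 the discriminant is -70.0656. It is negative, so the remaining roots are the complex-conjugate pair λ ≈ -1.4661 ± 4.1853i. Their product equals the constant term, so |λ|^2 ≈ 19.666 and |λ| ≈ 4.4346.
Thus the eigenvalues (to 4 decimals) are 1.9323 (modulus 1.9323); -1.4661 ± 4.1853i (modulus 4.4346). The spectral radius is the largest modulus: r(A) ≈ 4.4346. (Cross-check: r(A) ≤ ||A||_2 ≈ 10.3012; equality holds whenever A is normal, though it can also hold for some non-normal A.)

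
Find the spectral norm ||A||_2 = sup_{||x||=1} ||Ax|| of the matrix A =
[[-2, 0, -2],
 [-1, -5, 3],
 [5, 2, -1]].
||A||_2 ≈ 7.1271 (= sqrt(largest eigenvalue of A^T A))

||A||_2 = sigma_max(A) = sqrt(lambda_max(A^T A)). Form the symmetric matrix M = A^T A =
[[30, 15, -4],
 [15, 29, -17],
 [-4, -17, 14]].
Its characteristic polynomial (trace, sum of principal 2x2 minors, determinant of M give the coefficients) is
  p(λ) = det(λ I - M) = λ^3 - 73λ^2 + 1166λ - 1936.
No integer candidate from the rational root theorem (±divisors of 1936) is a root, so the roots are irrational. The cubic discriminant is Δ = 756550564 > 0, so there are three distinct real roots. p(1) = -842 and p(2) = 112 have opposite signs, so a root lies in (1, 2); Newton's method refines it to λ ≈ 1.8748. p(20) = 184 and p(21) = -382 have opposite signs, so a root lies in (20, 21); Newton's method refines it to λ ≈ 20.3296. p(50) = -1136 and p(51) = 308 have opposite signs, so a root lies in (50, 51); Newton's method refines it to λ ≈ 50.7956. Check (Vieta): the three roots sum to 73, matching tr M = 73.
So the eigenvalues of A^T A are ≈ 1.8748, 20.3296, 50.7956 (all ≥ 0, as they must be for A^T A). The largest is λ_max ≈ 50.7956, hence ||A||_2 = sqrt(λ_max) ≈ 7.1271.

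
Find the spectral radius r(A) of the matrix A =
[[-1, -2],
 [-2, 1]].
r(A) = sqrt(20)/2 ≈ 2.2361

The eigenvalues of A are the roots of its characteristic polynomial. With M = A (coefficients from the trace and determinant):
  p(λ) = det(λ I - M) = λ^2 - 5.
For λ^2 - 5 the discriminant is 20. It is nonnegative but not a perfect square, so the roots are real and irrational: λ = ± sqrt(20)/2 ≈ 2.2361, -2.2361.
Thus the eigenvalues (to 4 decimals) are 2.2361 (modulus 2.2361); -2.2361 (modulus 2.2361). The spectral radius is the largest modulus: r(A) = sqrt(20)/2 ≈ 2.2361. (Cross-check: r(A) ≤ ||A||_2 ≈ 2.2361; equality holds whenever A is normal, though it can also hold for some non-normal A.)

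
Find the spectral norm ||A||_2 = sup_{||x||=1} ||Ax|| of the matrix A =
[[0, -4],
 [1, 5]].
||A||_2 = sqrt((42 + sqrt(1700))/2) ≈ 6.451 (= sqrt(largest eigenvalue of A^T A))

||A||_2 = sigma_max(A) = sqrt(lambda_max(A^T A)). Form the symmetric matrix M = A^T A =
[[1, 5],
 [5, 41]].
Its characteristic polynomial (trace, determinant of M give the coefficients) is
  p(λ) = det(λ I - M) = λ^2 - 42λ + 16.
For λ^2 - 42λ + 16 the discriminant is 1700. It is nonnegative but not a perfect square, so the roots are real and irrational: λ = (42 ± sqrt(1700))/2 ≈ 41.6155, 0.3845.
So the eigenvalues of A^T A are ≈ 0.3845, 41.6155 (all ≥ 0, as they must be for A^T A). The largest is λ_max = (42 + sqrt(1700))/2 ≈ 41.6155, hence ||A||_2 = sqrt(λ_max) = sqrt((42 + sqrt(1700))/2) ≈ 6.451.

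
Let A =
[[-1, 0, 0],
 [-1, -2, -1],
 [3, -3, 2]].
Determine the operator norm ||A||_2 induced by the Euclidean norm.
||A||_2 ≈ 4.7397 (= sqrt(largest eigenvalue of A^T A))

||A||_2 = sigma_max(A) = sqrt(lambda_max(A^T A)). Form the symmetric matrix M = A^T A =
[[11, -7, 7],
 [-7, 13, -4],
 [7, -4, 5]].
Its characteristic polynomial (trace, sum of principal 2x2 minors, determinant of M give the coefficients) is
  p(λ) = det(λ I - M) = λ^3 - 29λ^2 + 149λ - 49.
No integer candidate from the rational root theorem (±divisors of 49) is a root, so the roots are irrational. The cubic discriminant is Δ = 4405296 > 0, so there are three distinct real roots. p(0) = -49 and p(1) = 72 have opposite signs, so a root lies in (0, 1); Newton's method refines it to λ ≈ 0.3528. p(6) = 17 and p(7) = -84 have opposite signs, so a root lies in (6, 7); Newton's method refines it to λ ≈ 6.1828. p(22) = -159 and p(23) = 204 have opposite signs, so a root lies in (22, 23); Newton's method refines it to λ ≈ 22.4644. Check (Vieta): the three roots sum to 29, matching tr M = 29.
So the eigenvalues of A^T A are ≈ 0.3528, 6.1828, 22.4644 (all ≥ 0, as they must be for A^T A). The largest is λ_max ≈ 22.4644, hence ||A||_2 = sqrt(λ_max) ≈ 4.7397.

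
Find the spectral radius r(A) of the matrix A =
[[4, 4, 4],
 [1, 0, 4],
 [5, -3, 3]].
r(A) ≈ 8.4549

The eigenvalues of A are the roots of its characteristic polynomial. With M = A (coefficients from the trace, the sum of principal 2x2 minors, and det A):
  p(λ) = det(λ I - M) = λ^3 - 7λ^2 - 104.
No integer candidate from the rational root theorem (±divisors of 104) is a root, so the roots are irrational. The cubic discriminant is Δ = -434720 < 0, so there is one real root and a complex-conjugate pair. p(8) = -40 and p(9) = 58 have opposite signs, so a root lies in (8, 9); Newton's method refines it to λ ≈ 8.4549. Dividing out (λ - (8.4549)) leaves approximately λ^2 + 1.4549λ + 12.3006. For λ^2 + 1.4549λ + 12.3006 the discriminant is -47.0859. It is negative, so the remaining roots are the complex-conjugate pair λ ≈ -0.7274 ± 3.431i. Their product equals the constant term, so |λ|^2 ≈ 12.3006 and |λ| ≈ 3.5072.
Thus the eigenvalues (to 4 decimals) are 8.4549 (modulus 8.4549); -0.7274 ± 3.431i (modulus 3.5072). The spectral radius is the largest modulus: r(A) ≈ 8.4549. (Cross-check: r(A) ≤ ||A||_2 ≈ 8.7815; equality holds whenever A is normal, though it can also hold for some non-normal A.)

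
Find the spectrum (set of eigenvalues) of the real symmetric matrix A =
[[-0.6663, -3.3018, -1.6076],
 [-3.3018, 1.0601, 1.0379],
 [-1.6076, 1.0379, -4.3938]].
sigma(A) ≈ {-5, -3, 4}

A is real symmetric, so its spectrum consists of real eigenvalues. Expanding the characteristic polynomial of the displayed matrix gives
  det(λ I - A) = p(λ) = λ^3 + (4)λ^2 + (-17)λ + (-60).
Solving p(λ) = 0 yields eigenvalues ≈ -5, -3, 4. (A is shown rounded to 4 decimals, so these recover the underlying integer eigenvalues to within that precision.)
Verification: the trace of A = -4 equals the sum of eigenvalues -4, and det(A) ≈ 60.0006 matches the eigenvalue product 60.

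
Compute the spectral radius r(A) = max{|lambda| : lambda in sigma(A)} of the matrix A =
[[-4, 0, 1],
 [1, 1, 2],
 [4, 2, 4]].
r(A) ≈ 5.3866

The eigenvalues of A are the roots of its characteristic polynomial. With M = A (coefficients from the trace, the sum of principal 2x2 minors, and det A):
  p(λ) = det(λ I - M) = λ^3 - λ^2 - 24λ + 2.
No integer candidate from the rational root theorem (±divisors of 2) is a root, so the roots are irrational. The cubic discriminant is Δ = 56636 > 0, so there are three distinct real roots. p(-5) = -28 and p(-4) = 18 have opposite signs, so a root lies in (-5, -4); Newton's method refines it to λ ≈ -4.4697. p(0) = 2 and p(1) = -22 have opposite signs, so a root lies in (0, 1); Newton's method refines it to λ ≈ 0.0831. p(5) = -18 and p(6) = 38 have opposite signs, so a root lies in (5, 6); Newton's method refines it to λ ≈ 5.3866. Check (Vieta): the three roots sum to 1, matching tr M = 1.
Thus the eigenvalues (to 4 decimals) are -4.4697 (modulus 4.4697); 0.0831 (modulus 0.0831); 5.3866 (modulus 5.3866). The spectral radius is the largest modulus: r(A) ≈ 5.3866. (Cross-check: r(A) ≤ ||A||_2 ≈ 6.809; equality holds whenever A is normal, though it can also hold for some non-normal A.)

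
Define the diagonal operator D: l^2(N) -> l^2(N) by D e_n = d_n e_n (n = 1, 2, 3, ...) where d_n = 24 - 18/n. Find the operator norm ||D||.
||D|| = 24

For a diagonal operator on l^2 with entries d_n, ||D|| = sup_n |d_n|. Here d_1 = 6, d_2 = 15, ..., and d_n = 24 - 18/n increases monotonically toward 24. All terms lie in [6, 24), so |d_n| = d_n and the supremum is the limit 24, which is not attained by any individual d_n. Hence ||D|| = 24.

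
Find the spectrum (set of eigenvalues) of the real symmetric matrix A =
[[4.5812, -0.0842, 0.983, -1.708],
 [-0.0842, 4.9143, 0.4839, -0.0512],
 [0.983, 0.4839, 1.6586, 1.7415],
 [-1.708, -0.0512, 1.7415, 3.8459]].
sigma(A) ≈ {0, 4, 5, 6}

A is real symmetric, so its spectrum consists of real eigenvalues. Expanding the characteristic polynomial of the displayed matrix gives
  det(λ I - A) = p(λ) = λ^4 + (-15)λ^3 + (74)λ^2 + (-120)λ + (-0.0012).
Solving p(λ) = 0 yields eigenvalues ≈ 0, 4, 5, 6. (A is shown rounded to 4 decimals, so these recover the underlying integer eigenvalues to within that precision.)
Verification: the trace of A = 15 equals the sum of eigenvalues 15, and det(A) ≈ -0.0012 matches the eigenvalue product 0.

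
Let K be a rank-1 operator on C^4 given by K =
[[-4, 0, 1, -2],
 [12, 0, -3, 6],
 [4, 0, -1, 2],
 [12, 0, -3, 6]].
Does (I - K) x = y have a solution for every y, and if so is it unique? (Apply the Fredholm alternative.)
(I - K) is singular (det(I - K) = 0, i.e. 1 ∈ sigma(K)). (I - K) x = y is solvable iff y ⊥ ker((I - K)^*) = span{(-4, 0, 1, -2)}, i.e. iff -4y_1 + y_3 - 2y_4 = 0. When solvable, the solutions are x = y + c·(1, -3, -1, -3), c arbitrary (ker(I - K) = span{(1, -3, -1, -3)}, dimension 1).

K has rank 1, so it is an outer product K = u v^T: every row of K is a multiple of one row vector. Reading off the entries, u = (1, -3, -1, -3) and v = (-4, 0, 1, -2) (row i of K equals u_i·v^T). A rank-one matrix u v^T satisfies K u = u (v·u) and kills the (3)-dimensional subspace v^⊥, so its characteristic polynomial is lambda^3 (lambda - v·u) with v·u = tr K = 1. Hence the eigenvalues of I - K are 1 (multiplicity 3) and 1 - (1) = 0, so det(I - K) = 0. (Direct check: I - K =
[[5, 0, -1, 2],
 [-12, 1, 3, -6],
 [-4, 0, 2, -2],
 [-12, 0, 3, -5]]
has determinant 0.) So 1 is an eigenvalue of K and (I - K) is not invertible. The finite-dimensional Fredholm alternative says: either (I - K) is invertible, or ker(I - K) ≠ {0} and then range(I - K) = ker((I - K)^*)^⊥, with dim ker(I - K) = dim ker((I - K)^*). We are in the second case, so we need both kernels. Kernel of I - K: (I - K) u = u - u (v·u) = u - u = 0, so ker(I - K) = span{u} = span{(1, -3, -1, -3)} (it is exactly 1-dimensional because rank(I - K) = 3). Kernel of the adjoint: K is real, so (I - K)^* = I - K^T = I - v u^T, and (I - v u^T) v = v - v (u·v) = 0; hence ker((I - K)^*) = span{v} = span{(-4, 0, 1, -2)}. Therefore (I - K) x = y is solvable iff <y, v> = 0, i.e. iff -4y_1 + y_3 - 2y_4 = 0. When this holds, K y = u (v·y) = 0, so (I - K) y = y and x = y is a particular solution; the full solution set is the line x = y + c·u = y + c·(1, -3, -1, -3), c ∈ C.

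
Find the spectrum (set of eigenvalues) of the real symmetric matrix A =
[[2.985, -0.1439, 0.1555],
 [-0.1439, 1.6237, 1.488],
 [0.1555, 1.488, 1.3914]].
sigma(A) ≈ {0, 3} (3 with multiplicity 2)

A is real symmetric, so its spectrum consists of real eigenvalues. Expanding the characteristic polynomial of the displayed matrix gives
  det(λ I - A) = p(λ) = λ^3 + (-6)λ^2 + (9)λ + (0).
Solving p(λ) = 0 yields eigenvalues ≈ 0, 3, 3. (A is shown rounded to 4 decimals, so these recover the underlying integer eigenvalues to within that precision.)
Verification: the trace of A = 6 equals the sum of eigenvalues 6, and det(A) ≈ -0.0001 matches the eigenvalue product 0.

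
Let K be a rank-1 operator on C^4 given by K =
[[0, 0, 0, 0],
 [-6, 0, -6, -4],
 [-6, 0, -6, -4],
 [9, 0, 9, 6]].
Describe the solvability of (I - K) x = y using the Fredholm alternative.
(I - K) is invertible (det(I - K) = 1 ≠ 0), so for every y in C^4 the equation (I - K) x = y has a unique solution.

K has rank 1, so it is an outer product K = u v^T: every row of K is a multiple of one row vector. Reading off the entries, u = (0, -2, -2, 3) and v = (3, 0, 3, 2) (row i of K equals u_i·v^T). A rank-one matrix u v^T satisfies K u = u (v·u) and kills the (3)-dimensional subspace v^⊥, so its characteristic polynomial is lambda^3 (lambda - v·u) with v·u = tr K = 0. Hence the eigenvalues of I - K are 1 (multiplicity 3) and 1 - (0) = 1, so det(I - K) = 1. (Direct check: I - K =
[[1, 0, 0, 0],
 [6, 1, 6, 4],
 [6, 0, 7, 4],
 [-9, 0, -9, -5]]
has determinant 1.) The finite-dimensional Fredholm alternative says: either (I - K) is invertible, or ker(I - K) ≠ {0} and then range(I - K) = ker((I - K)^*)^⊥, with dim ker(I - K) = dim ker((I - K)^*). Since det(I - K) ≠ 0, 1 is not an eigenvalue of K and ker(I - K) = {0}, so we are in the first case: for every y there is a unique x = (I - K)^(-1) y. Explicitly, by the Sherman–Morrison formula, (I - u v^T)^(-1) = I + u v^T/(1 - v·u), i.e. (I - K)^(-1) = I + K.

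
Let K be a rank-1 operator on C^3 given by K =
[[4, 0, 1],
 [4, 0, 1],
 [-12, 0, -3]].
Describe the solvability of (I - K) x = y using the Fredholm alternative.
(I - K) is singular (det(I - K) = 0, i.e. 1 ∈ sigma(K)). (I - K) x = y is solvable iff y ⊥ ker((I - K)^*) = span{(4, 0, 1)}, i.e. iff 4y_1 + y_3 = 0. When solvable, the solutions are x = y + c·(1, 1, -3), c arbitrary (ker(I - K) = span{(1, 1, -3)}, dimension 1).

K has rank 1, so it is an outer product K = u v^T: every row of K is a multiple of one row vector. Reading off the entries, u = (1, 1, -3) and v = (4, 0, 1) (row i of K equals u_i·v^T). A rank-one matrix u v^T satisfies K u = u (v·u) and kills the (2)-dimensional subspace v^⊥, so its characteristic polynomial is lambda^2 (lambda - v·u) with v·u = tr K = 1. Hence the eigenvalues of I - K are 1 (multiplicity 2) and 1 - (1) = 0, so det(I - K) = 0. (Direct check: I - K =
[[-3, 0, -1],
 [-4, 1, -1],
 [12, 0, 4]]
has determinant 0.) So 1 is an eigenvalue of K and (I - K) is not invertible. The finite-dimensional Fredholm alternative says: either (I - K) is invertible, or ker(I - K) ≠ {0} and then range(I - K) = ker((I - K)^*)^⊥, with dim ker(I - K) = dim ker((I - K)^*). We are in the second case, so we need both kernels. Kernel of I - K: (I - K) u = u - u (v·u) = u - u = 0, so ker(I - K) = span{u} = span{(1, 1, -3)} (it is exactly 1-dimensional because rank(I - K) = 2). Kernel of the adjoint: K is real, so (I - K)^* = I - K^T = I - v u^T, and (I - v u^T) v = v - v (u·v) = 0; hence ker((I - K)^*) = span{v} = span{(4, 0, 1)}. Therefore (I - K) x = y is solvable iff <y, v> = 0, i.e. iff 4y_1 + y_3 = 0. When this holds, K y = u (v·y) = 0, so (I - K) y = y and x = y is a particular solution; the full solution set is the line x = y + c·u = y + c·(1, 1, -3), c ∈ C.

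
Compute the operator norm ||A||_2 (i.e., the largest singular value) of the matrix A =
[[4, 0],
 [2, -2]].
||A||_2 = sqrt((24 + sqrt(320))/2) ≈ 4.5765 (= sqrt(largest eigenvalue of A^T A))

||A||_2 = sigma_max(A) = sqrt(lambda_max(A^T A)). Form the symmetric matrix M = A^T A =
[[20, -4],
 [-4, 4]].
Its characteristic polynomial (trace, determinant of M give the coefficients) is
  p(λ) = det(λ I - M) = λ^2 - 24λ + 64.
For λ^2 - 24λ + 64 the discriminant is 320. It is nonnegative but not a perfect square, so the roots are real and irrational: λ = (24 ± sqrt(320))/2 ≈ 20.9443, 3.0557.
So the eigenvalues of A^T A are ≈ 3.0557, 20.9443 (all ≥ 0, as they must be for A^T A). The largest is λ_max = (24 + sqrt(320))/2 ≈ 20.9443, hence ||A||_2 = sqrt(λ_max) = sqrt((24 + sqrt(320))/2) ≈ 4.5765.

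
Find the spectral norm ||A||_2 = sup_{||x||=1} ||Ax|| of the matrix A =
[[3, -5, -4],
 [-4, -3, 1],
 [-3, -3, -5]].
||A||_2 ≈ 8.6498 (= sqrt(largest eigenvalue of A^T A))

||A||_2 = sigma_max(A) = sqrt(lambda_max(A^T A)). Form the symmetric matrix M = A^T A =
[[34, 6, -1],
 [6, 43, 32],
 [-1, 32, 42]].
Its characteristic polynomial (trace, sum of principal 2x2 minors, determinant of M give the coefficients) is
  p(λ) = det(λ I - M) = λ^3 - 119λ^2 + 3635λ - 24649.
No integer candidate from the rational root theorem (±divisors of 24649) is a root, so the roots are irrational. The cubic discriminant is Δ = 4359078864 > 0, so there are three distinct real roots. p(9) = -844 and p(10) = 801 have opposite signs, so a root lies in (9, 10); Newton's method refines it to λ ≈ 9.4993. p(34) = 681 and p(35) = -324 have opposite signs, so a root lies in (34, 35); Newton's method refines it to λ ≈ 34.6809. p(74) = -2079 and p(75) = 476 have opposite signs, so a root lies in (74, 75); Newton's method refines it to λ ≈ 74.8198. Check (Vieta): the three roots sum to 119, matching tr M = 119.
So the eigenvalues of A^T A are ≈ 9.4993, 34.6809, 74.8198 (all ≥ 0, as they must be for A^T A). The largest is λ_max ≈ 74.8198, hence ||A||_2 = sqrt(λ_max) ≈ 8.6498.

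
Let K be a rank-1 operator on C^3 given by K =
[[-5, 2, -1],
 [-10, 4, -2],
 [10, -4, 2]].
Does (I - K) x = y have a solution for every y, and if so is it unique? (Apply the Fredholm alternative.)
(I - K) is singular (det(I - K) = 0, i.e. 1 ∈ sigma(K)). (I - K) x = y is solvable iff y ⊥ ker((I - K)^*) = span{(-5, 2, -1)}, i.e. iff -5y_1 + 2y_2 - y_3 = 0. When solvable, the solutions are x = y + c·(1, 2, -2), c arbitrary (ker(I - K) = span{(1, 2, -2)}, dimension 1).

K has rank 1, so it is an outer product K = u v^T: every row of K is a multiple of one row vector. Reading off the entries, u = (1, 2, -2) and v = (-5, 2, -1) (row i of K equals u_i·v^T). A rank-one matrix u v^T satisfies K u = u (v·u) and kills the (2)-dimensional subspace v^⊥, so its characteristic polynomial is lambda^2 (lambda - v·u) with v·u = tr K = 1. Hence the eigenvalues of I - K are 1 (multiplicity 2) and 1 - (1) = 0, so det(I - K) = 0. (Direct check: I - K =
[[6, -2, 1],
 [10, -3, 2],
 [-10, 4, -1]]
has determinant 0.) So 1 is an eigenvalue of K and (I - K) is not invertible. The finite-dimensional Fredholm alternative says: either (I - K) is invertible, or ker(I - K) ≠ {0} and then range(I - K) = ker((I - K)^*)^⊥, with dim ker(I - K) = dim ker((I - K)^*). We are in the second case, so we need both kernels. Kernel of I - K: (I - K) u = u - u (v·u) = u - u = 0, so ker(I - K) = span{u} = span{(1, 2, -2)} (it is exactly 1-dimensional because rank(I - K) = 2). Kernel of the adjoint: K is real, so (I - K)^* = I - K^T = I - v u^T, and (I - v u^T) v = v - v (u·v) = 0; hence ker((I - K)^*) = span{v} = span{(-5, 2, -1)}. Therefore (I - K) x = y is solvable iff <y, v> = 0, i.e. iff -5y_1 + 2y_2 - y_3 = 0. When this holds, K y = u (v·y) = 0, so (I - K) y = y and x = y is a particular solution; the full solution set is the line x = y + c·u = y + c·(1, 2, -2), c ∈ C.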